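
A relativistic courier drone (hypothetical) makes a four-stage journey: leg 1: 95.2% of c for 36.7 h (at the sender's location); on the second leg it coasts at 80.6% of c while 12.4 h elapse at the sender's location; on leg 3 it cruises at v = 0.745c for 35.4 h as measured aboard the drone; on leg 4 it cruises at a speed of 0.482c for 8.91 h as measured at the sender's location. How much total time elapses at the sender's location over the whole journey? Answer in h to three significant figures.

Leg 1: 36.7 h is already measured at the sender's location.
Leg 2: 12.4 h is already measured at the sender's location.
Leg 3: γ = 1/√(1 − 0.745²) = 1/√0.4450 = 1.499; Δt_3 = 1.499 × 35.4 = 53.07 h.
Leg 4: 8.91 h is already measured at the sender's location.
Total: 36.70 + 12.40 + 53.07 + 8.910 h.

Δt = 111 h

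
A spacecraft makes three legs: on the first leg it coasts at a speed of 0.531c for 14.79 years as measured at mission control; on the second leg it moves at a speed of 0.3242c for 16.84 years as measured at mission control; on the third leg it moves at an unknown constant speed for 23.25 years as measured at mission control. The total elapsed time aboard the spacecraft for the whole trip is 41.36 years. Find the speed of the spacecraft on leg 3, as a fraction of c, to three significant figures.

β = 0.832

Leg 1: γ = 1/√(1 − 0.531²) = 1/√0.7180 = 1.180; τ_1 = 14.79/1.180 = 12.53 years.
Leg 2: γ = 1/√(1 − 0.3242²) = 1/√0.8949 = 1.057; τ_2 = 16.84/1.057 = 15.93 years.
Leg 3: speed unknown; τ_3 = 23.25/γ_3.
Total proper time: 12.53 + 15.93 + τ_3 = 41.36, so τ_3 = 41.36 − 28.46 = 12.90 years.
γ_3 = 23.25/12.90 = 1.803; β = √(1 − 1/γ²) = √0.6923.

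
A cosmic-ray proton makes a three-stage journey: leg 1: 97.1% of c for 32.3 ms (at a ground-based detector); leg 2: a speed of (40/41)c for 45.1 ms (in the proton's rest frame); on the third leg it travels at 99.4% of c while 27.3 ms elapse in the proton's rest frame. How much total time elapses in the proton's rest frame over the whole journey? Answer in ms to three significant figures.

Leg 1: β = 0.971; γ = 1/√(1 − 0.971²) = 1/√0.05716 = 4.183; τ_1 = 32.3/4.183 = 7.722 ms.
Leg 2: 45.1 ms is already measured in the proton's rest frame.
Leg 3: 27.3 ms is already measured in the proton's rest frame.
Total: 7.722 + 45.10 + 27.30 ms.

τ = 80.1 ms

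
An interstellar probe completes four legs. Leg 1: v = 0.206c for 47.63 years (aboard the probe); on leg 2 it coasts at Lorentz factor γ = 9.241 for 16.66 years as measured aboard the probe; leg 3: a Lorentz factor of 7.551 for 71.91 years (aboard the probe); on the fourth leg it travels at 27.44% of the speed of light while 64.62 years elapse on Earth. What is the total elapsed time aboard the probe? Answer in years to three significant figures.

τ = 198 years

Leg 1: 47.63 years is already measured aboard the probe.
Leg 2: 16.66 years is already measured aboard the probe.
Leg 3: 71.91 years is already measured aboard the probe.
Leg 4: β = 0.2744; γ = 1/√(1 − 0.2744²) = 1/√0.9247 = 1.040; τ_4 = 64.62/1.040 = 62.14 years.
Total: 47.63 + 16.66 + 71.91 + 62.14 years.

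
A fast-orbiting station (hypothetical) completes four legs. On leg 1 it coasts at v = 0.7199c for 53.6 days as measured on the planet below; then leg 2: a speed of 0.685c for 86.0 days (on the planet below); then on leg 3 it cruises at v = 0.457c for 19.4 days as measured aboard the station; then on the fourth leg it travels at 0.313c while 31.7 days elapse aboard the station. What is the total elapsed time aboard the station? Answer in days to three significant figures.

τ = 151 days

Leg 1: γ = 1/√(1 − 0.7199²) = 1/√0.4817 = 1.441; τ_1 = 53.6/1.441 = 37.20 days.
Leg 2: γ = 1/√(1 − 0.685²) = 1/√0.5308 = 1.373; τ_2 = 86.0/1.373 = 62.65 days.
Leg 3: 19.4 days is already measured aboard the station.
Leg 4: 31.7 days is already measured aboard the station.
Total: 37.20 + 62.65 + 19.40 + 31.70 days.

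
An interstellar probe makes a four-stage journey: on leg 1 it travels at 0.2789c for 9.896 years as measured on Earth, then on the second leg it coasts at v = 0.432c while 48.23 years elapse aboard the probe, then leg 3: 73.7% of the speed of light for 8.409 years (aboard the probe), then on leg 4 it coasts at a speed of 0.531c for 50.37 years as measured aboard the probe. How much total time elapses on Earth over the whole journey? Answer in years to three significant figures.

Leg 1: 9.896 years is already measured on Earth.
Leg 2: γ = 1/√(1 − 0.432²) = 1/√0.8134 = 1.109; Δt_2 = 1.109 × 48.23 = 53.48 years.
Leg 3: β = 0.737; γ = 1/√(1 − 0.737²) = 1/√0.4568 = 1.480; Δt_3 = 1.480 × 8.409 = 12.44 years.
Leg 4: γ = 1/√(1 − 0.531²) = 1/√0.7180 = 1.180; Δt_4 = 1.180 × 50.37 = 59.44 years.
Total: 9.896 + 53.48 + 12.44 + 59.44 years.

Δt = 135 years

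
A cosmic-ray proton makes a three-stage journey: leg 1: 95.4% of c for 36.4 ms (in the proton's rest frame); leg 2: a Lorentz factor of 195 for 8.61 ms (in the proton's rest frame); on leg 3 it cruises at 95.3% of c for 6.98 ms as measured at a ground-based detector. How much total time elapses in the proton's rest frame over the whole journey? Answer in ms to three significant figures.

Leg 1: 36.4 ms is already measured in the proton's rest frame.
Leg 2: 8.61 ms is already measured in the proton's rest frame.
Leg 3: β = 0.953; γ = 1/√(1 − 0.953²) = 1/√0.09179 = 3.301; τ_3 = 6.98/3.301 = 2.115 ms.
Total: 36.40 + 8.610 + 2.115 ms.

τ = 47.1 ms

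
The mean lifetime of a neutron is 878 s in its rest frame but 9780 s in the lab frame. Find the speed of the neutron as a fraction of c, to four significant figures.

γ = Δt/τ₀ = 9780/878 = 11.14
β = √(1 − 1/γ²) = √(1 − 0.008060) = √0.9919

v = 0.9960c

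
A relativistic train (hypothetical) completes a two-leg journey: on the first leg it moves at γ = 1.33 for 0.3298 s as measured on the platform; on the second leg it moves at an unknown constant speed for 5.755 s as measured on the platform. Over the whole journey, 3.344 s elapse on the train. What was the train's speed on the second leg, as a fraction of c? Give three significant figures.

Leg 1: γ = 1.33; τ_1 = 0.3298/1.330 = 0.2480 s.
Leg 2: speed unknown; τ_2 = 5.755/γ_2.
Total proper time: 0.2480 + τ_2 = 3.344, so τ_2 = 3.344 − 0.2480 = 3.096 s.
γ_2 = 5.755/3.096 = 1.859; β = √(1 − 1/γ²) = √0.7106.

β = 0.843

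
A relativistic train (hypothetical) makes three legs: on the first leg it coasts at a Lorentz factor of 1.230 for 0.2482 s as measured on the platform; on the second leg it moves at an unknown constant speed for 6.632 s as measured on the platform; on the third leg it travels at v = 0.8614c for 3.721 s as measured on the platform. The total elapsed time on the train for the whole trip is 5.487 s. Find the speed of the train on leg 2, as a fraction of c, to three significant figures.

Leg 1: γ = 1.230; τ_1 = 0.2482/1.230 = 0.2018 s.
Leg 2: speed unknown; τ_2 = 6.632/γ_2.
Leg 3: γ = 1/√(1 − 0.8614²) = 1/√0.2580 = 1.969; τ_3 = 3.721/1.969 = 1.890 s.
Total proper time: 0.2018 + τ_2 + 1.890 = 5.487, so τ_2 = 5.487 − 2.092 = 3.395 s.
γ_2 = 6.632/3.395 = 1.953; β = √(1 − 1/γ²) = √0.7379.

β = 0.859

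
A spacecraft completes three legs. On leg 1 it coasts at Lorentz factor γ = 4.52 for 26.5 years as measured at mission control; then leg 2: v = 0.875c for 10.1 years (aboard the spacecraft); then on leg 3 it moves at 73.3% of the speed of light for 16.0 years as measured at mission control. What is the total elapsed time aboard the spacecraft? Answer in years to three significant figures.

Leg 1: γ = 4.52; τ_1 = 26.5/4.520 = 5.863 years.
Leg 2: 10.1 years is already measured aboard the spacecraft.
Leg 3: β = 0.733; γ = 1/√(1 − 0.733²) = 1/√0.4627 = 1.470; τ_3 = 16.0/1.470 = 10.88 years.
Total: 5.863 + 10.10 + 10.88 years.

τ = 26.8 years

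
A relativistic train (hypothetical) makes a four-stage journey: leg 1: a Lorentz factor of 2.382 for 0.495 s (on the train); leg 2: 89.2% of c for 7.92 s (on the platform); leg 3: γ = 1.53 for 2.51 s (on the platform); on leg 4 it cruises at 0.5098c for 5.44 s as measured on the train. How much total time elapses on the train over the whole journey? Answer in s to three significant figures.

Leg 1: 0.495 s is already measured on the train.
Leg 2: β = 0.892; γ = 1/√(1 − 0.892²) = 1/√0.2043 = 2.212; τ_2 = 7.92/2.212 = 3.580 s.
Leg 3: γ = 1.53; τ_3 = 2.51/1.530 = 1.641 s.
Leg 4: 5.44 s is already measured on the train.
Total: 0.4950 + 3.580 + 1.641 + 5.440 s.

τ = 11.2 s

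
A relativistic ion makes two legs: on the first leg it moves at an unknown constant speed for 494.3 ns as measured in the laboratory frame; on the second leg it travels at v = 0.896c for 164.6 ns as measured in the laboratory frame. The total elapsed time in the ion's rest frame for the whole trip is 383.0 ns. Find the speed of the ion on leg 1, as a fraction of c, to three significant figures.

Leg 1: speed unknown; τ_1 = 494.3/γ_1.
Leg 2: γ = 1/√(1 − 0.896²) = 1/√0.1972 = 2.252; τ_2 = 164.6/2.252 = 73.09 ns.
Total proper time: τ_1 + 73.09 = 383.0, so τ_1 = 383.0 − 73.09 = 309.9 ns.
γ_1 = 494.3/309.9 = 1.595; β = √(1 − 1/γ²) = √0.6069.

β = 0.779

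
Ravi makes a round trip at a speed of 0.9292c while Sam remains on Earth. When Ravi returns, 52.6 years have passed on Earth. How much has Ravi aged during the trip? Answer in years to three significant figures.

τ = 19.4 years

γ = 1/√(1 − 0.9292²) = 1/√0.1366 = 2.706
Ravi's clock measures proper time along the trip: τ = Δt/γ = 52.6/2.706 years.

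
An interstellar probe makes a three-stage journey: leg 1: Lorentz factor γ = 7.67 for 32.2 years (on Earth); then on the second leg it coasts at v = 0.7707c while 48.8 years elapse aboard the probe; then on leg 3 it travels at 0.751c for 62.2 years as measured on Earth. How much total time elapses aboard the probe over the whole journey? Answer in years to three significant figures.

Leg 1: γ = 7.67; τ_1 = 32.2/7.670 = 4.198 years.
Leg 2: 48.8 years is already measured aboard the probe.
Leg 3: γ = 1/√(1 − 0.751²) = 1/√0.4360 = 1.514; τ_3 = 62.2/1.514 = 41.07 years.
Total: 4.198 + 48.80 + 41.07 years.

τ = 94.1 years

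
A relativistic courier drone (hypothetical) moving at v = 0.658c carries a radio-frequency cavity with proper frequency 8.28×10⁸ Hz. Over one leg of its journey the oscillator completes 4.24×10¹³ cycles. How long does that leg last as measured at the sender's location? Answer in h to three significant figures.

γ = 1/√(1 − 0.658²) = 1/√0.5670 = 1.328
Proper time for N cycles: τ = N/f = 4.24×10¹³/(8.28×10⁸) = 5.121×10⁴ s = 14.22 h.
Lab-frame duration Δt = γτ = 1.328 × 14.22 = 18.89 h.

Δt = 18.9 h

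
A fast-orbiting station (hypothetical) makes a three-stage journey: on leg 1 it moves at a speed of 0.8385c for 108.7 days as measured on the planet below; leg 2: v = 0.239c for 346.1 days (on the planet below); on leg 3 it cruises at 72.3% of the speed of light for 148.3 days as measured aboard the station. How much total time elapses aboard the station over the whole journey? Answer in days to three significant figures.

Leg 1: γ = 1/√(1 − 0.8385²) = 1/√0.2969 = 1.835; τ_1 = 108.7/1.835 = 59.23 days.
Leg 2: γ = 1/√(1 − 0.239²) = 1/√0.9429 = 1.030; τ_2 = 346.1/1.030 = 336.1 days.
Leg 3: 148.3 days is already measured aboard the station.
Total: 59.23 + 336.1 + 148.3 days.

τ = 544 days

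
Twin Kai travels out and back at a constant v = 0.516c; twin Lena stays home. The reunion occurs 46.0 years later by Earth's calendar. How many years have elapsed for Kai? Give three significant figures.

τ = 39.4 years

γ = 1/√(1 − 0.516²) = 1/√0.7337 = 1.167
Kai's clock measures proper time along the trip: τ = Δt/γ = 46.0/1.167 years.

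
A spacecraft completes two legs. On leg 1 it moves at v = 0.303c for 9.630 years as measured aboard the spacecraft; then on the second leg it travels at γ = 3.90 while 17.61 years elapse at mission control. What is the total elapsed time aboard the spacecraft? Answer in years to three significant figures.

Leg 1: 9.630 years is already measured aboard the spacecraft.
Leg 2: γ = 3.90; τ_2 = 17.61/3.900 = 4.515 years.
Total: 9.630 + 4.515 years.

τ = 14.1 years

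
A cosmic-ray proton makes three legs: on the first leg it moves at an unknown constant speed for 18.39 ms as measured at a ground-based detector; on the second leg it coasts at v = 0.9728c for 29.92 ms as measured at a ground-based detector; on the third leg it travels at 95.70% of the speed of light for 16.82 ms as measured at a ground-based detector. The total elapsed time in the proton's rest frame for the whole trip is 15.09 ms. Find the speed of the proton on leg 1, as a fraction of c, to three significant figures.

Leg 1: speed unknown; τ_1 = 18.39/γ_1.
Leg 2: γ = 1/√(1 − 0.9728²) = 1/√0.05366 = 4.317; τ_2 = 29.92/4.317 = 6.931 ms.
Leg 3: β = 0.9570; γ = 1/√(1 − 0.9570²) = 1/√0.08415 = 3.447; τ_3 = 16.82/3.447 = 4.879 ms.
Total proper time: τ_1 + 6.931 + 4.879 = 15.09, so τ_1 = 15.09 − 11.81 = 3.280 ms.
γ_1 = 18.39/3.280 = 5.607; β = √(1 − 1/γ²) = √0.9682.

β = 0.984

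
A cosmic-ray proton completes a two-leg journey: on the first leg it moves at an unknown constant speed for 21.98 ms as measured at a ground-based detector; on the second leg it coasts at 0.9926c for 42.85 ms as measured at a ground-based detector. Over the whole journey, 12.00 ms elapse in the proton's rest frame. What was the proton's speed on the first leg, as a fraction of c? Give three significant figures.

Leg 1: speed unknown; τ_1 = 21.98/γ_1.
Leg 2: γ = 1/√(1 − 0.9926²) = 1/√0.01475 = 8.235; τ_2 = 42.85/8.235 = 5.203 ms.
Total proper time: τ_1 + 5.203 = 12.00, so τ_1 = 12.00 − 5.203 = 6.797 ms.
γ_1 = 21.98/6.797 = 3.234; β = √(1 − 1/γ²) = √0.9044.

β = 0.951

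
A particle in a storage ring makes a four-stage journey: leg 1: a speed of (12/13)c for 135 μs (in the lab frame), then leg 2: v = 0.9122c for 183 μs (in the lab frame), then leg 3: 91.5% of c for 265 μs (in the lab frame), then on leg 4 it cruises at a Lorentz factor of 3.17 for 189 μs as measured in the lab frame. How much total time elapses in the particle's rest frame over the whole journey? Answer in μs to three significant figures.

τ = 293 μs

Leg 1: γ = 1/√(1 − (12/13)²) = 13/5 = 2.600; τ_1 = 135/2.600 = 51.92 μs.
Leg 2: γ = 1/√(1 − 0.9122²) = 1/√0.1679 = 2.441; τ_2 = 183/2.441 = 74.98 μs.
Leg 3: β = 0.915; γ = 1/√(1 − 0.915²) = 1/√0.1628 = 2.479; τ_3 = 265/2.479 = 106.9 μs.
Leg 4: γ = 3.17; τ_4 = 189/3.170 = 59.62 μs.
Total: 51.92 + 74.98 + 106.9 + 59.62 μs.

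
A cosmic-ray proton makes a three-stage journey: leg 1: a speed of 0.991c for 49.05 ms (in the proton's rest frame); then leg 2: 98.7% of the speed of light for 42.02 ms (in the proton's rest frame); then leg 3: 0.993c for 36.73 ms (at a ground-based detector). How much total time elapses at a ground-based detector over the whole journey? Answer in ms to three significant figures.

Δt = 665 ms

Leg 1: γ = 1/√(1 − 0.991²) = 1/√0.01792 = 7.470; Δt_1 = 7.470 × 49.05 = 366.4 ms.
Leg 2: β = 0.987; γ = 1/√(1 − 0.987²) = 1/√0.02583 = 6.222; Δt_2 = 6.222 × 42.02 = 261.4 ms.
Leg 3: 36.73 ms is already measured at a ground-based detector.
Total: 366.4 + 261.4 + 36.73 ms.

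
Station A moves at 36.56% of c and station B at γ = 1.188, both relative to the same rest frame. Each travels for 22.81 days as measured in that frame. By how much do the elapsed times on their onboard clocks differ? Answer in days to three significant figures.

A: β = 0.3656; γ = 1/√(1 − 0.3656²) = 1/√0.8663 = 1.074; τ_A = 22.81/1.074 = 21.23 days.
B: γ = 1.188; τ_B = 22.81/1.188 = 19.20 days.

|τ_A − τ_B| = 2.03 days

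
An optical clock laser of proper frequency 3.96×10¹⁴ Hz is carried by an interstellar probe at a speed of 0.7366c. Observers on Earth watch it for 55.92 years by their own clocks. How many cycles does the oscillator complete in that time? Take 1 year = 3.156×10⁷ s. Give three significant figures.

N = 4.73×10²³

γ = 1/√(1 − 0.7366²) = 1/√0.4574 = 1.479
During 55.92 years of lab time, the oscillator's proper time advances by τ = Δt/γ = 55.92/1.479 = 37.82 years = 1.194×10⁹ s.
N = f × τ = 3.96×10¹⁴ × 1.194×10⁹ = 4.727×10²³.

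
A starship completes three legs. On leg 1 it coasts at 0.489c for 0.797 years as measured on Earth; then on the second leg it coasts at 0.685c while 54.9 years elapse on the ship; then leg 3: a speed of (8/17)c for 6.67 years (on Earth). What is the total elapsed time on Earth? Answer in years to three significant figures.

Leg 1: 0.797 years is already measured on Earth.
Leg 2: γ = 1/√(1 − 0.685²) = 1/√0.5308 = 1.373; Δt_2 = 1.373 × 54.9 = 75.36 years.
Leg 3: 6.67 years is already measured on Earth.
Total: 0.7970 + 75.36 + 6.670 years.

Δt = 82.8 years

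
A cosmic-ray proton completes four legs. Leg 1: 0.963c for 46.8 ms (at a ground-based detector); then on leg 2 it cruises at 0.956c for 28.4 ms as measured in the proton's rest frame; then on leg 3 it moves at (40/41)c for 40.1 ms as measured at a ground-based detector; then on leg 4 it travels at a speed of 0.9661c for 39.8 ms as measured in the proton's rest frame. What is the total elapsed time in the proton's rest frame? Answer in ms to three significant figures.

Leg 1: γ = 1/√(1 − 0.963²) = 1/√0.07263 = 3.711; τ_1 = 46.8/3.711 = 12.61 ms.
Leg 2: 28.4 ms is already measured in the proton's rest frame.
Leg 3: γ = 1/√(1 − (40/41)²) = 41/9 ≈ 4.556; τ_3 = 40.1/4.556 = 8.802 ms.
Leg 4: 39.8 ms is already measured in the proton's rest frame.
Total: 12.61 + 28.40 + 8.802 + 39.80 ms.

τ = 89.6 ms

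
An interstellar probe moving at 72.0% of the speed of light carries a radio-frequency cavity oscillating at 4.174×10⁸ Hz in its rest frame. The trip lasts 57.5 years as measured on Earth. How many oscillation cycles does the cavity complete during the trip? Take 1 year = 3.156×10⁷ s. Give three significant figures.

β = 0.720; γ = 1/√(1 − 0.720²) = 1/√0.4816 = 1.441
The oscillator's own cycle count is N = f × τ where τ is the proper time aboard the probe. τ = Δt/γ = 57.5/1.441 = 39.90 years = 1.259×10⁹ s.
N = 4.174×10⁸ × 1.259×10⁹ = 5.257×10¹⁷.

N = 5.26×10¹⁷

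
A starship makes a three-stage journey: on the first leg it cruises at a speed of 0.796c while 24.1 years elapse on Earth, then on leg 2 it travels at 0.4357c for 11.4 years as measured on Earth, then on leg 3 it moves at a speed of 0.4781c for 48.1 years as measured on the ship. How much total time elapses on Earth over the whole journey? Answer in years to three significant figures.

Δt = 90.3 years

Leg 1: 24.1 years is already measured on Earth.
Leg 2: 11.4 years is already measured on Earth.
Leg 3: γ = 1/√(1 − 0.4781²) = 1/√0.7714 = 1.139; Δt_3 = 1.139 × 48.1 = 54.76 years.
Total: 24.10 + 11.40 + 54.76 years.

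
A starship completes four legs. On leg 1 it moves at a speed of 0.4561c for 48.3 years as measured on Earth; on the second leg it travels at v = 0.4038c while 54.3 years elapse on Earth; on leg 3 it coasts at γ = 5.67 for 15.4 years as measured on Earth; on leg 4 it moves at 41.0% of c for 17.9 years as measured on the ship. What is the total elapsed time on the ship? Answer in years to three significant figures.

Leg 1: γ = 1/√(1 − 0.4561²) = 1/√0.7920 = 1.124; τ_1 = 48.3/1.124 = 42.98 years.
Leg 2: γ = 1/√(1 − 0.4038²) = 1/√0.8369 = 1.093; τ_2 = 54.3/1.093 = 49.68 years.
Leg 3: γ = 5.67; τ_3 = 15.4/5.670 = 2.716 years.
Leg 4: 17.9 years is already measured on the ship.
Total: 42.98 + 49.68 + 2.716 + 17.90 years.

τ = 113 years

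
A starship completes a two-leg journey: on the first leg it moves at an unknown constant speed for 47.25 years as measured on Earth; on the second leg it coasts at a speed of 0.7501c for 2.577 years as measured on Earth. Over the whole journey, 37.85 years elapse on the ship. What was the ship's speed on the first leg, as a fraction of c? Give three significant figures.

Leg 1: speed unknown; τ_1 = 47.25/γ_1.
Leg 2: γ = 1/√(1 − 0.7501²) = 1/√0.4373 = 1.512; τ_2 = 2.577/1.512 = 1.704 years.
Total proper time: τ_1 + 1.704 = 37.85, so τ_1 = 37.85 − 1.704 = 36.15 years.
γ_1 = 47.25/36.15 = 1.307; β = √(1 − 1/γ²) = √0.4148.

β = 0.644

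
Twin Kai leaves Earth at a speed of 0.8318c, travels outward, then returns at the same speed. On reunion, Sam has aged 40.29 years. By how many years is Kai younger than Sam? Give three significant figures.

γ = 1/√(1 − 0.8318²) = 1/√0.3081 = 1.802
Kai's elapsed proper time: τ = 40.29/1.802 = 22.36 years.
Age gap = Δt − τ = 40.29 − 22.36 years.

Δt − τ = 17.9 years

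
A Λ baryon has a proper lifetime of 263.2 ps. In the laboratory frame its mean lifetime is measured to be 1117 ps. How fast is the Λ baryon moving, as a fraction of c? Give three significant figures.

v = 0.972c

γ = Δt/τ₀ = 1117/263.2 = 4.244
β = √(1 − 1/γ²) = √(1 − 0.05552) = √0.9445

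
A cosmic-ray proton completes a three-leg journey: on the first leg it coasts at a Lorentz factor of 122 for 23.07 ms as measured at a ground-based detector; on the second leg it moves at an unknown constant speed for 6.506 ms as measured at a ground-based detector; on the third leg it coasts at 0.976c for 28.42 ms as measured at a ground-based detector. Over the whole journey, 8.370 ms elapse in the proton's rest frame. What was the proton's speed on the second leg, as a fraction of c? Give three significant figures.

β = 0.952

Leg 1: γ = 122; τ_1 = 23.07/122.0 = 0.1891 ms.
Leg 2: speed unknown; τ_2 = 6.506/γ_2.
Leg 3: γ = 1/√(1 − 0.976²) = 1/√0.04742 = 4.592; τ_3 = 28.42/4.592 = 6.189 ms.
Total proper time: 0.1891 + τ_2 + 6.189 = 8.370, so τ_2 = 8.370 − 6.378 = 1.992 ms.
γ_2 = 6.506/1.992 = 3.266; β = √(1 − 1/γ²) = √0.9063.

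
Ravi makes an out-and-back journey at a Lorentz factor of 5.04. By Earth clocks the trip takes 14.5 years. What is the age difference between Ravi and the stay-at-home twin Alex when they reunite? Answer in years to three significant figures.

Δt − τ = 11.6 years

γ = 5.04
Ravi's elapsed proper time: τ = 14.5/5.040 = 2.877 years.
Age gap = Δt − τ = 14.5 − 2.877 years.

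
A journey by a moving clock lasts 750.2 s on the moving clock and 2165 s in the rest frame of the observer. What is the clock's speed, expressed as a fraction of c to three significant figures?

β = 0.938

The proper time is measured on the moving clock (both events occur at the clock's location); Δt is measured in the rest frame of the observer. γ = Δt/τ = 2165/750.2 = 2.886.
β = √(1 − 1/γ²) = √(1 − 0.1201) = √0.8799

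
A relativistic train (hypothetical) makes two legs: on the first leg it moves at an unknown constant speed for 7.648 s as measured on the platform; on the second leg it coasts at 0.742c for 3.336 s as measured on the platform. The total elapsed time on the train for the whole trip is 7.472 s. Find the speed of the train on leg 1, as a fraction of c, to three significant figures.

Leg 1: speed unknown; τ_1 = 7.648/γ_1.
Leg 2: γ = 1/√(1 − 0.742²) = 1/√0.4494 = 1.492; τ_2 = 3.336/1.492 = 2.236 s.
Total proper time: τ_1 + 2.236 = 7.472, so τ_1 = 7.472 − 2.236 = 5.236 s.
γ_1 = 7.648/5.236 = 1.461; β = √(1 − 1/γ²) = √0.5314.

β = 0.729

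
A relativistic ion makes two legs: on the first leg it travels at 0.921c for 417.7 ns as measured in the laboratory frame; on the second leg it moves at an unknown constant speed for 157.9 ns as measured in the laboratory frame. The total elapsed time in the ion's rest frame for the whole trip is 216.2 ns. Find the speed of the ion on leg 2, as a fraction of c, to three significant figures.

Leg 1: γ = 1/√(1 − 0.921²) = 1/√0.1518 = 2.567; τ_1 = 417.7/2.567 = 162.7 ns.
Leg 2: speed unknown; τ_2 = 157.9/γ_2.
Total proper time: 162.7 + τ_2 = 216.2, so τ_2 = 216.2 − 162.7 = 53.48 ns.
γ_2 = 157.9/53.48 = 2.953; β = √(1 − 1/γ²) = √0.8853.

β = 0.941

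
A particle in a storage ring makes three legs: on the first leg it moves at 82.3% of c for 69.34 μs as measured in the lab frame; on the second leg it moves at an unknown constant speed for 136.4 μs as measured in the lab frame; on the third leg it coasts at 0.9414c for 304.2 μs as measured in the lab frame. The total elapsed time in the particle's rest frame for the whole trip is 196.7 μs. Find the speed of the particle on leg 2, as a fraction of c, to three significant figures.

β = 0.916

Leg 1: β = 0.823; γ = 1/√(1 − 0.823²) = 1/√0.3227 = 1.760; τ_1 = 69.34/1.760 = 39.39 μs.
Leg 2: speed unknown; τ_2 = 136.4/γ_2.
Leg 3: γ = 1/√(1 − 0.9414²) = 1/√0.1138 = 2.965; τ_3 = 304.2/2.965 = 102.6 μs.
Total proper time: 39.39 + τ_2 + 102.6 = 196.7, so τ_2 = 196.7 − 142.0 = 54.71 μs.
γ_2 = 136.4/54.71 = 2.493; β = √(1 − 1/γ²) = √0.8391.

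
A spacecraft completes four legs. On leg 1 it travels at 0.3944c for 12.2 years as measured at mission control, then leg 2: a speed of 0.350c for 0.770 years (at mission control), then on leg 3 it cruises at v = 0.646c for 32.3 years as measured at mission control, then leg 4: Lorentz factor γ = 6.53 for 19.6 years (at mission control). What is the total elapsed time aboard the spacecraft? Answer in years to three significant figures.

Leg 1: γ = 1/√(1 − 0.3944²) = 1/√0.8444 = 1.088; τ_1 = 12.2/1.088 = 11.21 years.
Leg 2: γ = 1/√(1 − 0.350²) = 1/√0.8775 = 1.068; τ_2 = 0.770/1.068 = 0.7213 years.
Leg 3: γ = 1/√(1 − 0.646²) = 1/√0.5827 = 1.310; τ_3 = 32.3/1.310 = 24.66 years.
Leg 4: γ = 6.53; τ_4 = 19.6/6.530 = 3.002 years.
Total: 11.21 + 0.7213 + 24.66 + 3.002 years.

τ = 39.6 years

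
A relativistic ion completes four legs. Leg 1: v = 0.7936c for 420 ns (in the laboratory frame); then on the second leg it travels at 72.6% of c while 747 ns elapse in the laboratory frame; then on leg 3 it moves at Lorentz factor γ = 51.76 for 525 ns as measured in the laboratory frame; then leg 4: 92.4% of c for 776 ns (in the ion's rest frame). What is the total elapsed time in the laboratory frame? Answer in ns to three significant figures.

Δt = 3720 ns

Leg 1: 420 ns is already measured in the laboratory frame.
Leg 2: 747 ns is already measured in the laboratory frame.
Leg 3: 525 ns is already measured in the laboratory frame.
Leg 4: β = 0.924; γ = 1/√(1 − 0.924²) = 1/√0.1462 = 2.615; Δt_4 = 2.615 × 776 = 2029 ns.
Total: 420.0 + 747.0 + 525.0 + 2029 ns.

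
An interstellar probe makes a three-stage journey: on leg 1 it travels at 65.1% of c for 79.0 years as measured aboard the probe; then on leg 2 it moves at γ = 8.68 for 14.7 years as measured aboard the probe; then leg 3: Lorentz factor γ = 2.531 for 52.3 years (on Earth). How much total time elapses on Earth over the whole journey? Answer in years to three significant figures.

Leg 1: β = 0.651; γ = 1/√(1 − 0.651²) = 1/√0.5762 = 1.317; Δt_1 = 1.317 × 79.0 = 104.1 years.
Leg 2: γ = 8.68; Δt_2 = 8.680 × 14.7 = 127.6 years.
Leg 3: 52.3 years is already measured on Earth.
Total: 104.1 + 127.6 + 52.30 years.

Δt = 284 years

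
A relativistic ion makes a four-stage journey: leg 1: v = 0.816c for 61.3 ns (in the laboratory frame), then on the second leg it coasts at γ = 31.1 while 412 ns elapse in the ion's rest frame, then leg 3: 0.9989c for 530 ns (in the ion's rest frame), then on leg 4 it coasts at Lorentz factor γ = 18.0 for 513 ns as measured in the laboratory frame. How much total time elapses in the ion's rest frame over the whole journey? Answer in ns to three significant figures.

Leg 1: γ = 1/√(1 − 0.816²) = 1/√0.3341 = 1.730; τ_1 = 61.3/1.730 = 35.43 ns.
Leg 2: 412 ns is already measured in the ion's rest frame.
Leg 3: 530 ns is already measured in the ion's rest frame.
Leg 4: γ = 18.0; τ_4 = 513/18.00 = 28.50 ns.
Total: 35.43 + 412.0 + 530.0 + 28.50 ns.

τ = 1010 ns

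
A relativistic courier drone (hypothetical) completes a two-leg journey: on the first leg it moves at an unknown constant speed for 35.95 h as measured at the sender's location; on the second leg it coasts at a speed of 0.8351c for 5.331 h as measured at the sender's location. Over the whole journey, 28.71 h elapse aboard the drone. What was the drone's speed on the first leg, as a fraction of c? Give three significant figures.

β = 0.697

Leg 1: speed unknown; τ_1 = 35.95/γ_1.
Leg 2: γ = 1/√(1 − 0.8351²) = 1/√0.3026 = 1.818; τ_2 = 5.331/1.818 = 2.933 h.
Total proper time: τ_1 + 2.933 = 28.71, so τ_1 = 28.71 − 2.933 = 25.78 h.
γ_1 = 35.95/25.78 = 1.395; β = √(1 − 1/γ²) = √0.4859.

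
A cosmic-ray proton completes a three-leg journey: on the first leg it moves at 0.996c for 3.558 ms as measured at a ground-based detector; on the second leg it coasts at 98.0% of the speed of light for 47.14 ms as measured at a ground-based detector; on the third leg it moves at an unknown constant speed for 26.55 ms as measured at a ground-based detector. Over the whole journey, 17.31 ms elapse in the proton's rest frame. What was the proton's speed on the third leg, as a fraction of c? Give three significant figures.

β = 0.958

Leg 1: γ = 1/√(1 − 0.996²) = 1/√0.007984 = 11.19; τ_1 = 3.558/11.19 = 0.3179 ms.
Leg 2: β = 0.980; γ = 1/√(1 − 0.980²) = 1/√0.03960 = 5.025; τ_2 = 47.14/5.025 = 9.381 ms.
Leg 3: speed unknown; τ_3 = 26.55/γ_3.
Total proper time: 0.3179 + 9.381 + τ_3 = 17.31, so τ_3 = 17.31 − 9.699 = 7.611 ms.
γ_3 = 26.55/7.611 = 3.488; β = √(1 − 1/γ²) = √0.9178.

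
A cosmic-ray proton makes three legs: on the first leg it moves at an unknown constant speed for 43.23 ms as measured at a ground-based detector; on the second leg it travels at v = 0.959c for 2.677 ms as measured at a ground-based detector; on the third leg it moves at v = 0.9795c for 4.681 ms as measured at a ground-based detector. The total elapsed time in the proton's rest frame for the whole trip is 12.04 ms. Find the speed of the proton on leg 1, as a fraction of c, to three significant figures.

β = 0.971

Leg 1: speed unknown; τ_1 = 43.23/γ_1.
Leg 2: γ = 1/√(1 − 0.959²) = 1/√0.08032 = 3.529; τ_2 = 2.677/3.529 = 0.7587 ms.
Leg 3: γ = 1/√(1 − 0.9795²) = 1/√0.04058 = 4.964; τ_3 = 4.681/4.964 = 0.9430 ms.
Total proper time: τ_1 + 0.7587 + 0.9430 = 12.04, so τ_1 = 12.04 − 1.702 = 10.34 ms.
γ_1 = 43.23/10.34 = 4.182; β = √(1 − 1/γ²) = √0.9428.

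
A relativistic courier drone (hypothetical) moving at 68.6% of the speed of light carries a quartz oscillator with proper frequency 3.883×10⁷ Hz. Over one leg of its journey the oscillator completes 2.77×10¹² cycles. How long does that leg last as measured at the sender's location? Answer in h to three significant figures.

Δt = 27.2 h

β = 0.686; γ = 1/√(1 − 0.686²) = 1/√0.5294 = 1.374
Proper time for N cycles: τ = N/f = 2.77×10¹²/(3.883×10⁷) = 7.134×10⁴ s = 19.82 h.
Lab-frame duration Δt = γτ = 1.374 × 19.82 = 27.23 h.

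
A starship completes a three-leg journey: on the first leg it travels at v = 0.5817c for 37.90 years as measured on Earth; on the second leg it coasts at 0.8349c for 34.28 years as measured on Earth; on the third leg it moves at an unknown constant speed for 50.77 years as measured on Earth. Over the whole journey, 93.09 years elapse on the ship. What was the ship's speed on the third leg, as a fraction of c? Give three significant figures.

β = 0.519

Leg 1: γ = 1/√(1 − 0.5817²) = 1/√0.6616 = 1.229; τ_1 = 37.90/1.229 = 30.83 years.
Leg 2: γ = 1/√(1 − 0.8349²) = 1/√0.3029 = 1.817; τ_2 = 34.28/1.817 = 18.87 years.
Leg 3: speed unknown; τ_3 = 50.77/γ_3.
Total proper time: 30.83 + 18.87 + τ_3 = 93.09, so τ_3 = 93.09 − 49.70 = 43.39 years.
γ_3 = 50.77/43.39 = 1.170; β = √(1 − 1/γ²) = √0.2695.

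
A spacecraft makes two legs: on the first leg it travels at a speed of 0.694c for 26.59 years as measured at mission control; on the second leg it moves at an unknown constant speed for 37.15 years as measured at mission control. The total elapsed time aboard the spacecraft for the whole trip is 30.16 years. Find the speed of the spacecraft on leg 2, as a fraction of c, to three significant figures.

Leg 1: γ = 1/√(1 − 0.694²) = 1/√0.5184 = 1.389; τ_1 = 26.59/1.389 = 19.14 years.
Leg 2: speed unknown; τ_2 = 37.15/γ_2.
Total proper time: 19.14 + τ_2 = 30.16, so τ_2 = 30.16 − 19.14 = 11.02 years.
γ_2 = 37.15/11.02 = 3.372; β = √(1 − 1/γ²) = √0.9121.

β = 0.955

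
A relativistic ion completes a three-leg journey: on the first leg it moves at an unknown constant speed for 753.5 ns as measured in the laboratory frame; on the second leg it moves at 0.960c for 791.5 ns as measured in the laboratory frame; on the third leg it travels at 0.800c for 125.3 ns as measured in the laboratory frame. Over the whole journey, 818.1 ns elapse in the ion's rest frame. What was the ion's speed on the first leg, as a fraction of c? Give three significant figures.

Leg 1: speed unknown; τ_1 = 753.5/γ_1.
Leg 2: γ = 1/√(1 − 0.960²) = 25/7 ≈ 3.571; τ_2 = 791.5/3.571 = 221.6 ns.
Leg 3: γ = 1/√(1 − 0.800²) = 5/3 ≈ 1.667; τ_3 = 125.3/1.667 = 75.18 ns.
Total proper time: τ_1 + 221.6 + 75.18 = 818.1, so τ_1 = 818.1 − 296.8 = 521.3 ns.
γ_1 = 753.5/521.3 = 1.445; β = √(1 − 1/γ²) = √0.5214.

β = 0.722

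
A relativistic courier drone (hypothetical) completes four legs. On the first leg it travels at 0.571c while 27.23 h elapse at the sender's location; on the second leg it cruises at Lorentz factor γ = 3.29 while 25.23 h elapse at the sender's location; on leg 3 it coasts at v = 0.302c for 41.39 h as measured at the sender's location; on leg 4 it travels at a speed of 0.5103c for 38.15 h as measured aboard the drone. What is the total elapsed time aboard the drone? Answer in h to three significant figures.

Leg 1: γ = 1/√(1 − 0.571²) = 1/√0.6740 = 1.218; τ_1 = 27.23/1.218 = 22.35 h.
Leg 2: γ = 3.29; τ_2 = 25.23/3.290 = 7.669 h.
Leg 3: γ = 1/√(1 − 0.302²) = 1/√0.9088 = 1.049; τ_3 = 41.39/1.049 = 39.46 h.
Leg 4: 38.15 h is already measured aboard the drone.
Total: 22.35 + 7.669 + 39.46 + 38.15 h.

τ = 108 h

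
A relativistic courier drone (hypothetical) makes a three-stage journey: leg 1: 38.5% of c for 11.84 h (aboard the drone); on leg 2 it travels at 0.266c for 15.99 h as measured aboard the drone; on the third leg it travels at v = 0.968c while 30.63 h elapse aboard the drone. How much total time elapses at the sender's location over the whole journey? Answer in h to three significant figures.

Δt = 151 h

Leg 1: β = 0.385; γ = 1/√(1 − 0.385²) = 1/√0.8518 = 1.084; Δt_1 = 1.084 × 11.84 = 12.83 h.
Leg 2: γ = 1/√(1 − 0.266²) = 1/√0.9292 = 1.037; Δt_2 = 1.037 × 15.99 = 16.59 h.
Leg 3: γ = 1/√(1 − 0.968²) = 1/√0.06298 = 3.985; Δt_3 = 3.985 × 30.63 = 122.1 h.
Total: 12.83 + 16.59 + 122.1 h.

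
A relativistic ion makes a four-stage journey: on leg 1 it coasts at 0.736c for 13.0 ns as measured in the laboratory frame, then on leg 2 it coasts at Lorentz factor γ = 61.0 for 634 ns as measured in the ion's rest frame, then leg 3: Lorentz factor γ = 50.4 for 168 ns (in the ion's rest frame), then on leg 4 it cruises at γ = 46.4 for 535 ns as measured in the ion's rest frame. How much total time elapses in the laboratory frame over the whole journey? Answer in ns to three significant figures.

Δt = 7.20×10⁴ ns

Leg 1: 13.0 ns is already measured in the laboratory frame.
Leg 2: γ = 61.0; Δt_2 = 61.00 × 634 = 3.867×10⁴ ns.
Leg 3: γ = 50.4; Δt_3 = 50.40 × 168 = 8467 ns.
Leg 4: γ = 46.4; Δt_4 = 46.40 × 535 = 2.482×10⁴ ns.
Total: 13.00 + 3.867×10⁴ + 8467 + 2.482×10⁴ ns.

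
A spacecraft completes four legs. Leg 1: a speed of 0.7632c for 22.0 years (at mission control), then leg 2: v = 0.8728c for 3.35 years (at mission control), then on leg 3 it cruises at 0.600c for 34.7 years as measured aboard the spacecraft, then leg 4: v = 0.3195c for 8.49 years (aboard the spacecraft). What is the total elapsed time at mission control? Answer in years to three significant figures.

Δt = 77.7 years

Leg 1: 22.0 years is already measured at mission control.
Leg 2: 3.35 years is already measured at mission control.
Leg 3: γ = 1/√(1 − 0.600²) = 5/4 = 1.250; Δt_3 = 1.250 × 34.7 = 43.38 years.
Leg 4: γ = 1/√(1 − 0.3195²) = 1/√0.8979 = 1.055; Δt_4 = 1.055 × 8.49 = 8.960 years.
Total: 22.00 + 3.350 + 43.38 + 8.960 years.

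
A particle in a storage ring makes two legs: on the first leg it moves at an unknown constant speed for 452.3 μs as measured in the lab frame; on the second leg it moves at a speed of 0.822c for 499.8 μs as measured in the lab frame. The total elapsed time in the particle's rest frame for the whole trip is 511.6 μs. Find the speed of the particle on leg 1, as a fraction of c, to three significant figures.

β = 0.865

Leg 1: speed unknown; τ_1 = 452.3/γ_1.
Leg 2: γ = 1/√(1 − 0.822²) = 1/√0.3243 = 1.756; τ_2 = 499.8/1.756 = 284.6 μs.
Total proper time: τ_1 + 284.6 = 511.6, so τ_1 = 511.6 − 284.6 = 227.0 μs.
γ_1 = 452.3/227.0 = 1.993; β = √(1 − 1/γ²) = √0.7482.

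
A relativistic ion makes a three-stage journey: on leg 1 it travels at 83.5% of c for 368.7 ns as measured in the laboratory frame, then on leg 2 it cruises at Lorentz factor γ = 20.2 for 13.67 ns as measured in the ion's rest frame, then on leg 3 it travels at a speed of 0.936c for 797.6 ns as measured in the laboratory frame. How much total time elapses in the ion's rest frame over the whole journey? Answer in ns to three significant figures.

τ = 497 ns

Leg 1: β = 0.835; γ = 1/√(1 − 0.835²) = 1/√0.3028 = 1.817; τ_1 = 368.7/1.817 = 202.9 ns.
Leg 2: 13.67 ns is already measured in the ion's rest frame.
Leg 3: γ = 1/√(1 − 0.936²) = 1/√0.1239 = 2.841; τ_3 = 797.6/2.841 = 280.8 ns.
Total: 202.9 + 13.67 + 280.8 ns.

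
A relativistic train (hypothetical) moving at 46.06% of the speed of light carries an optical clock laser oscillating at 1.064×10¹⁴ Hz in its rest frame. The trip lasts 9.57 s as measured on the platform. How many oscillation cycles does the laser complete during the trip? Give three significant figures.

N = 9.04×10¹⁴

β = 0.4606; γ = 1/√(1 − 0.4606²) = 1/√0.7878 = 1.127
The oscillator's own cycle count is N = f × τ where τ is the proper time on the train. τ = Δt/γ = 9.57/1.127 = 8.494 s = 8.494×10⁰ s.
N = 1.064×10¹⁴ × 8.494×10⁰ = 9.038×10¹⁴.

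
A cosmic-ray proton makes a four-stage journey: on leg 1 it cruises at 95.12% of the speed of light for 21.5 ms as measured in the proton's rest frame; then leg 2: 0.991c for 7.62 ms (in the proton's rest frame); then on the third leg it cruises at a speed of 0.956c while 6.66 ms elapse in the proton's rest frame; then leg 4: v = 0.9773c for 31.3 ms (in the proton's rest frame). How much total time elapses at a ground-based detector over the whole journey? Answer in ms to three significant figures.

Δt = 297 ms

Leg 1: β = 0.9512; γ = 1/√(1 − 0.9512²) = 1/√0.09522 = 3.241; Δt_1 = 3.241 × 21.5 = 69.68 ms.
Leg 2: γ = 1/√(1 − 0.991²) = 1/√0.01792 = 7.470; Δt_2 = 7.470 × 7.62 = 56.92 ms.
Leg 3: γ = 1/√(1 − 0.956²) = 1/√0.08606 = 3.409; Δt_3 = 3.409 × 6.66 = 22.70 ms.
Leg 4: γ = 1/√(1 − 0.9773²) = 1/√0.04488 = 4.720; Δt_4 = 4.720 × 31.3 = 147.7 ms.
Total: 69.68 + 56.92 + 22.70 + 147.7 ms.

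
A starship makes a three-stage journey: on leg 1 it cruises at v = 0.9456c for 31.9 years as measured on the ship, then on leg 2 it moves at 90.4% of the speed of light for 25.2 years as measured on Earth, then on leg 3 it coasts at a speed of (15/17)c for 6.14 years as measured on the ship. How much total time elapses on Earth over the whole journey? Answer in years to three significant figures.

Δt = 136 years

Leg 1: γ = 1/√(1 − 0.9456²) = 1/√0.1058 = 3.074; Δt_1 = 3.074 × 31.9 = 98.05 years.
Leg 2: 25.2 years is already measured on Earth.
Leg 3: γ = 1/√(1 − (15/17)²) = 17/8 = 2.125; Δt_3 = 2.125 × 6.14 = 13.05 years.
Total: 98.05 + 25.20 + 13.05 years.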